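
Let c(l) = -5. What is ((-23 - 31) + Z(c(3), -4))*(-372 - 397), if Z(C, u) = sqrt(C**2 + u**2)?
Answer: 41526 - 769*sqrt(41) ≈ 36602.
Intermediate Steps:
((-23 - 31) + Z(c(3), -4))*(-372 - 397) = ((-23 - 31) + sqrt((-5)**2 + (-4)**2))*(-372 - 397) = (-54 + sqrt(25 + 16))*(-769) = (-54 + sqrt(41))*(-769) = 41526 - 769*sqrt(41)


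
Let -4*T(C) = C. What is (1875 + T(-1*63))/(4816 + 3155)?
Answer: 2521/10628 ≈ 0.23720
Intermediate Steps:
T(C) = -C/4
(1875 + T(-1*63))/(4816 + 3155) = (1875 - (-1)*63/4)/(4816 + 3155) = (1875 - 1/4*(-63))/7971 = (1875 + 63/4)*(1/7971) = (7563/4)*(1/7971) = 2521/10628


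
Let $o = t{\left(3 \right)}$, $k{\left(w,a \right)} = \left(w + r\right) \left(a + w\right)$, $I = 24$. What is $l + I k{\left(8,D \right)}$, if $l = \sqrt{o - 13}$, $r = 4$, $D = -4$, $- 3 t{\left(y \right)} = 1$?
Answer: $1152 + \frac{2 i \sqrt{30}}{3} \approx 1152.0 + 3.6515 i$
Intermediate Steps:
$t{\left(y \right)} = - \frac{1}{3}$ ($t{\left(y \right)} = \left(- \frac{1}{3}\right) 1 = - \frac{1}{3}$)
$k{\left(w,a \right)} = \left(4 + w\right) \left(a + w\right)$ ($k{\left(w,a \right)} = \left(w + 4\right) \left(a + w\right) = \left(4 + w\right) \left(a + w\right)$)
$o = - \frac{1}{3} \approx -0.33333$
$l = \frac{2 i \sqrt{30}}{3}$ ($l = \sqrt{- \frac{1}{3} - 13} = \sqrt{- \frac{40}{3}} = \frac{2 i \sqrt{30}}{3} \approx 3.6515 i$)
$l + I k{\left(8,D \right)} = \frac{2 i \sqrt{30}}{3} + 24 \left(8^{2} + 4 \left(-4\right) + 4 \cdot 8 - 32\right) = \frac{2 i \sqrt{30}}{3} + 24 \left(64 - 16 + 32 - 32\right) = \frac{2 i \sqrt{30}}{3} + 24 \cdot 48 = \frac{2 i \sqrt{30}}{3} + 1152 = 1152 + \frac{2 i \sqrt{30}}{3}$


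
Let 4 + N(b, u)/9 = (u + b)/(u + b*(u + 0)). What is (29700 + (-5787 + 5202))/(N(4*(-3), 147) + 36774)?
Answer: 1743665/2200153 ≈ 0.79252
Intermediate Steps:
N(b, u) = -36 + 9*(b + u)/(u + b*u) (N(b, u) = -36 + 9*((u + b)/(u + b*(u + 0))) = -36 + 9*((b + u)/(u + b*u)) = -36 + 9*(b + u)/(u + b*u))
(29700 + (-5787 + 5202))/(N(4*(-3), 147) + 36774) = (29700 + (-5787 + 5202))/(9*(4*(-3) - 3*147 - 4*4*(-3)*147)/(147*(1 + 4*(-3))) + 36774) = (29700 - 585)/(9*(1/147)*(-12 - 441 - 4*(-12)*147)/(1 - 12) + 36774) = 29115/(9*(1/147)*(-12 - 441 + 7056)/(-11) + 36774) = 29115/(9*(1/147)*(-1/11)*6603 + 36774) = 29115/(-19809/539 + 36774) = 29115/(19801377/539) = 29115*(539/19801377) = 1743665/2200153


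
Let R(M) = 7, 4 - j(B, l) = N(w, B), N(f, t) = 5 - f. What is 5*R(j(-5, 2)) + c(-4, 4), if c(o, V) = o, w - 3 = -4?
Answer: 31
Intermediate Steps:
w = -1 (w = 3 - 4 = -1)
j(B, l) = -2 (j(B, l) = 4 - (5 - 1*(-1)) = 4 - (5 + 1) = 4 - 1*6 = 4 - 6 = -2)
5*R(j(-5, 2)) + c(-4, 4) = 5*7 - 4 = 35 - 4 = 31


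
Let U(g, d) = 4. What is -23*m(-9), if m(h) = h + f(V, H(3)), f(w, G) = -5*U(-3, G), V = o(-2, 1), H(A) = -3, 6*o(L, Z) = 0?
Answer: 667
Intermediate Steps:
o(L, Z) = 0 (o(L, Z) = (⅙)*0 = 0)
V = 0
f(w, G) = -20 (f(w, G) = -5*4 = -20)
m(h) = -20 + h (m(h) = h - 20 = -20 + h)
-23*m(-9) = -23*(-20 - 9) = -23*(-29) = 667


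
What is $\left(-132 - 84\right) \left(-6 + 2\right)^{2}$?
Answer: $-3456$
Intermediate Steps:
$\left(-132 - 84\right) \left(-6 + 2\right)^{2} = - 216 \left(-4\right)^{2} = \left(-216\right) 16 = -3456$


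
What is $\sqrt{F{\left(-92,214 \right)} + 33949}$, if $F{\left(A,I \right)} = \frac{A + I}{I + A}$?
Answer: $5 \sqrt{1358} \approx 184.26$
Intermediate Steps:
$F{\left(A,I \right)} = 1$ ($F{\left(A,I \right)} = \frac{A + I}{A + I} = 1$)
$\sqrt{F{\left(-92,214 \right)} + 33949} = \sqrt{1 + 33949} = \sqrt{33950} = 5 \sqrt{1358}$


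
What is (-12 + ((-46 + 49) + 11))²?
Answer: 4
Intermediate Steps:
(-12 + ((-46 + 49) + 11))² = (-12 + (3 + 11))² = (-12 + 14)² = 2² = 4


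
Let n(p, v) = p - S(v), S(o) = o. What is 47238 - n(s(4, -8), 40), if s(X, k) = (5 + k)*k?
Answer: 47254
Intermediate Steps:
s(X, k) = k*(5 + k)
n(p, v) = p - v
47238 - n(s(4, -8), 40) = 47238 - (-8*(5 - 8) - 1*40) = 47238 - (-8*(-3) - 40) = 47238 - (24 - 40) = 47238 - 1*(-16) = 47238 + 16 = 47254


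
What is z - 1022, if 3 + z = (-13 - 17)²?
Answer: -125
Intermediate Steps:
z = 897 (z = -3 + (-13 - 17)² = -3 + (-30)² = -3 + 900 = 897)
z - 1022 = 897 - 1022 = -125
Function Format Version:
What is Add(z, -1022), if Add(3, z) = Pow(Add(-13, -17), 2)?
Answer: -125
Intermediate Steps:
z = 897 (z = Add(-3, Pow(Add(-13, -17), 2)) = Add(-3, Pow(-30, 2)) = Add(-3, 900) = 897)
Add(z, -1022) = Add(897, -1022) = -125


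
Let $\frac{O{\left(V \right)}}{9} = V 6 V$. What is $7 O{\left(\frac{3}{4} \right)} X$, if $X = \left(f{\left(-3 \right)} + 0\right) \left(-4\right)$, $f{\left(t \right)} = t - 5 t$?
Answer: $-10206$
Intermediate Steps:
$f{\left(t \right)} = - 4 t$
$O{\left(V \right)} = 54 V^{2}$ ($O{\left(V \right)} = 9 V 6 V = 9 \cdot 6 V V = 9 \cdot 6 V^{2} = 54 V^{2}$)
$X = -48$ ($X = \left(\left(-4\right) \left(-3\right) + 0\right) \left(-4\right) = \left(12 + 0\right) \left(-4\right) = 12 \left(-4\right) = -48$)
$7 O{\left(\frac{3}{4} \right)} X = 7 \cdot 54 \left(\frac{3}{4}\right)^{2} \left(-48\right) = 7 \cdot 54 \cdot \frac{9}{16} \left(-48\right) = 7 \cdot \frac{243}{8} \left(-48\right) = \frac{1701}{8} \left(-48\right) = -10206$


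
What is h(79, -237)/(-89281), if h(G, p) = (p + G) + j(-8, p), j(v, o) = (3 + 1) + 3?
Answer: 151/89281 ≈ 0.0016913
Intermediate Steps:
j(v, o) = 7 (j(v, o) = 4 + 3 = 7)
h(G, p) = 7 + G + p (h(G, p) = (p + G) + 7 = (G + p) + 7 = 7 + G + p)
h(79, -237)/(-89281) = (7 + 79 - 237)/(-89281) = -151*(-1/89281) = 151/89281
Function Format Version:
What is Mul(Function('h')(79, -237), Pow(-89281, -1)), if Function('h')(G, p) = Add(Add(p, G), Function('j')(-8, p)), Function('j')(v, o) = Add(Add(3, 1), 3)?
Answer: Rational(151, 89281) ≈ 0.0016913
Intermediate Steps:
Function('j')(v, o) = 7 (Function('j')(v, o) = Add(4, 3) = 7)
Function('h')(G, p) = Add(7, G, p) (Function('h')(G, p) = Add(Add(p, G), 7) = Add(Add(G, p), 7) = Add(7, G, p))
Mul(Function('h')(79, -237), Pow(-89281, -1)) = Mul(Add(7, 79, -237), Pow(-89281, -1)) = Mul(-151, Rational(-1, 89281)) = Rational(151, 89281)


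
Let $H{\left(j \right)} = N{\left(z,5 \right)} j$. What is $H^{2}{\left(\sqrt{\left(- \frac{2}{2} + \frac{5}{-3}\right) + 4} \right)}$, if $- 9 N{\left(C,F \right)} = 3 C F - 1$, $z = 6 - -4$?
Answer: $\frac{88804}{243} \approx 365.45$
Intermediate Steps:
$z = 10$ ($z = 6 + 4 = 10$)
$N{\left(C,F \right)} = \frac{1}{9} - \frac{C F}{3}$ ($N{\left(C,F \right)} = - \frac{3 C F - 1}{9} = - \frac{-1 + 3 C F}{9} = \frac{1}{9} - \frac{C F}{3}$)
$H{\left(j \right)} = - \frac{149 j}{9}$ ($H{\left(j \right)} = \left(\frac{1}{9} - \frac{10}{3} \cdot 5\right) j = \left(\frac{1}{9} - \frac{50}{3}\right) j = - \frac{149 j}{9}$)
$H^{2}{\left(\sqrt{\left(- \frac{2}{2} + \frac{5}{-3}\right) + 4} \right)} = \left(- \frac{149 \sqrt{\left(- \frac{2}{2} + \frac{5}{-3}\right) + 4}}{9}\right)^{2} = \left(- \frac{149 \sqrt{\left(\left(-2\right) \frac{1}{2} + 5 \left(- \frac{1}{3}\right)\right) + 4}}{9}\right)^{2} = \left(- \frac{149 \sqrt{\left(-1 - \frac{5}{3}\right) + 4}}{9}\right)^{2} = \left(- \frac{149 \sqrt{- \frac{8}{3} + 4}}{9}\right)^{2} = \left(- \frac{149 \sqrt{\frac{4}{3}}}{9}\right)^{2} = \left(- \frac{149 \frac{2 \sqrt{3}}{3}}{9}\right)^{2} = \left(- \frac{298 \sqrt{3}}{27}\right)^{2} = \frac{88804}{243}$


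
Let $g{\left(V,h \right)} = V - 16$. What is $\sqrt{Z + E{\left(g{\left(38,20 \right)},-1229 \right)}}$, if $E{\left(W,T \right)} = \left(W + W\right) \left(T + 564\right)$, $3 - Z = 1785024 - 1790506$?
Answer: $5 i \sqrt{951} \approx 154.19 i$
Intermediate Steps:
$g{\left(V,h \right)} = -16 + V$
$Z = 5485$ ($Z = 3 - \left(1785024 - 1790506\right) = 3 - -5482 = 3 + 5482 = 5485$)
$E{\left(W,T \right)} = 2 W \left(564 + T\right)$
$\sqrt{Z + E{\left(g{\left(38,20 \right)},-1229 \right)}} = \sqrt{5485 + 2 \left(-16 + 38\right) \left(564 - 1229\right)} = \sqrt{5485 + 2 \cdot 22 \left(-665\right)} = \sqrt{5485 - 29260} = \sqrt{-23775} = 5 i \sqrt{951}$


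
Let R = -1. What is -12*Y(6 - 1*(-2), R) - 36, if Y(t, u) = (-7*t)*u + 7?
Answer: -792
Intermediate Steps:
Y(t, u) = 7 - 7*t*u (Y(t, u) = -7*t*u + 7 = 7 - 7*t*u)
-12*Y(6 - 1*(-2), R) - 36 = -12*(7 - 7*(6 - 1*(-2))*(-1)) - 36 = -12*(7 - 7*(6 + 2)*(-1)) - 36 = -12*(7 - 7*8*(-1)) - 36 = -12*(7 + 56) - 36 = -12*63 - 36 = -756 - 36 = -792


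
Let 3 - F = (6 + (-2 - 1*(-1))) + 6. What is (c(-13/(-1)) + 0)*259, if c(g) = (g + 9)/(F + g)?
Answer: 5698/5 ≈ 1139.6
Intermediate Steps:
F = -8 (F = 3 - ((6 + (-2 - 1*(-1))) + 6) = 3 - ((6 + (-2 + 1)) + 6) = 3 - ((6 - 1) + 6) = 3 - (5 + 6) = 3 - 1*11 = 3 - 11 = -8)
c(g) = (9 + g)/(-8 + g) (c(g) = (g + 9)/(-8 + g) = (9 + g)/(-8 + g))
(c(-13/(-1)) + 0)*259 = ((9 - 13/(-1))/(-8 - 13/(-1)) + 0)*259 = ((9 - 13*(-1))/(-8 - 13*(-1)) + 0)*259 = ((9 + 13)/(-8 + 13) + 0)*259 = (22/5 + 0)*259 = (22/5)*259 = 5698/5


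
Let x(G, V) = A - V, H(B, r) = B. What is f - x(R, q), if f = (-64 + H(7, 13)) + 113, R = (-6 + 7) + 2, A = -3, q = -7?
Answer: 52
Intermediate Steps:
R = 3 (R = 1 + 2 = 3)
x(G, V) = -3 - V
f = 56 (f = (-64 + 7) + 113 = -57 + 113 = 56)
f - x(R, q) = 56 - (-3 - 1*(-7)) = 56 - (-3 + 7) = 56 - 1*4 = 56 - 4 = 52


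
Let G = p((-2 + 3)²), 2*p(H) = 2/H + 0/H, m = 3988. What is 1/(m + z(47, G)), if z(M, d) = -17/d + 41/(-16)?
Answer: 16/63495 ≈ 0.00025199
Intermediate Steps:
p(H) = 1/H (p(H) = (2/H + 0/H)/2 = (2/H + 0)/2 = (2/H)/2 = 1/H)
G = 1 (G = 1/((-2 + 3)²) = 1/(1²) = 1/1 = 1)
z(M, d) = -41/16 - 17/d (z(M, d) = -17/d + 41*(-1/16) = -17/d - 41/16 = -41/16 - 17/d)
1/(m + z(47, G)) = 1/(3988 + (-41/16 - 17/1)) = 1/(3988 + (-41/16 - 17*1)) = 1/(3988 + (-41/16 - 17)) = 1/(3988 - 313/16) = 1/(63495/16) = 16/63495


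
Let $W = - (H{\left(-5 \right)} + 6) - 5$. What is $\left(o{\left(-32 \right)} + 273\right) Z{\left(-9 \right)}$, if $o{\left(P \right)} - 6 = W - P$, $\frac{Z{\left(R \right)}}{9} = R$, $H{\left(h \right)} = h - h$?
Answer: $-24300$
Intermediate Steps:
$H{\left(h \right)} = 0$
$Z{\left(R \right)} = 9 R$
$W = -11$ ($W = - (0 + 6) - 5 = \left(-1\right) 6 - 5 = -6 - 5 = -11$)
$o{\left(P \right)} = -5 - P$ ($o{\left(P \right)} = 6 - \left(11 + P\right) = -5 - P$)
$\left(o{\left(-32 \right)} + 273\right) Z{\left(-9 \right)} = \left(\left(-5 - -32\right) + 273\right) 9 \left(-9\right) = \left(\left(-5 + 32\right) + 273\right) \left(-81\right) = \left(27 + 273\right) \left(-81\right) = 300 \left(-81\right) = -24300$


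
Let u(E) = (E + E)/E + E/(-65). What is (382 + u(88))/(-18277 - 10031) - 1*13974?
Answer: -6428116088/460005 ≈ -13974.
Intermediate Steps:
u(E) = 2 - E/65 (u(E) = (2*E)/E + E*(-1/65) = 2 - E/65)
(382 + u(88))/(-18277 - 10031) - 1*13974 = (382 + (2 - 1/65*88))/(-18277 - 10031) - 1*13974 = (382 + (2 - 88/65))/(-28308) - 13974 = (382 + 42/65)*(-1/28308) - 13974 = (24872/65)*(-1/28308) - 13974 = -6218/460005 - 13974 = -6428116088/460005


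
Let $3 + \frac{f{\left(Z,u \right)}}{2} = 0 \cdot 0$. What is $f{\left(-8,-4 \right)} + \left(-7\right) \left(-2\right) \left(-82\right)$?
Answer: $-1154$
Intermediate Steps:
$f{\left(Z,u \right)} = -6$ ($f{\left(Z,u \right)} = -6 + 2 \cdot 0 \cdot 0 = -6 + 2 \cdot 0 = -6 + 0 = -6$)
$f{\left(-8,-4 \right)} + \left(-7\right) \left(-2\right) \left(-82\right) = -6 + \left(-7\right) \left(-2\right) \left(-82\right) = -6 + 14 \left(-82\right) = -6 - 1148 = -1154$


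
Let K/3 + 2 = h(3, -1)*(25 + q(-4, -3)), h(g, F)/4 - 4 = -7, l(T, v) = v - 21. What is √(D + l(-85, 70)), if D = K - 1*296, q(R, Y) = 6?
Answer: 37*I ≈ 37.0*I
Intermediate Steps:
l(T, v) = -21 + v
h(g, F) = -12 (h(g, F) = 16 + 4*(-7) = 16 - 28 = -12)
K = -1122 (K = -6 + 3*(-12*(25 + 6)) = -6 + 3*(-12*31) = -6 + 3*(-372) = -6 - 1116 = -1122)
D = -1418 (D = -1122 - 1*296 = -1122 - 296 = -1418)
√(D + l(-85, 70)) = √(-1418 + (-21 + 70)) = √(-1418 + 49) = √(-1369) = 37*I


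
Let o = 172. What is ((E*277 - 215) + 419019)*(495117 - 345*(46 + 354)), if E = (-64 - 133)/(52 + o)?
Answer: 33482406769659/224 ≈ 1.4948e+11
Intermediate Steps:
E = -197/224 (E = (-64 - 133)/(52 + 172) = -197/224 ≈ -0.87946)
((E*277 - 215) + 419019)*(495117 - 345*(46 + 354)) = ((-197/224*277 - 215) + 419019)*(495117 - 345*(46 + 354)) = ((-54569/224 - 215) + 419019)*(495117 - 345*400) = (-102729/224 + 419019)*(495117 - 138000) = (93757527/224)*357117 = 33482406769659/224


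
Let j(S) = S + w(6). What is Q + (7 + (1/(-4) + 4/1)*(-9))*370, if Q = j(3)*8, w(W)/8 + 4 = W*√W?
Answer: -20259/2 + 384*√6 ≈ -9188.9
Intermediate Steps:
w(W) = -32 + 8*W^(3/2) (w(W) = -32 + 8*(W*√W) = -32 + 8*W^(3/2))
j(S) = -32 + S + 48*√6 (j(S) = S + (-32 + 8*6^(3/2)) = S + (-32 + 8*(6*√6)) = S + (-32 + 48*√6) = -32 + S + 48*√6)
Q = -232 + 384*√6 (Q = (-32 + 3 + 48*√6)*8 = (-29 + 48*√6)*8 = -232 + 384*√6 ≈ 708.60)
Q + (7 + (1/(-4) + 4/1)*(-9))*370 = (-232 + 384*√6) + (7 + (1/(-4) + 4/1)*(-9))*370 = (-232 + 384*√6) + (7 + (1*(-¼) + 4*1)*(-9))*370 = (-232 + 384*√6) + (7 + (-¼ + 4)*(-9))*370 = (-232 + 384*√6) + (7 + (15/4)*(-9))*370 = (-232 + 384*√6) + (7 - 135/4)*370 = (-232 + 384*√6) - 107/4*370 = (-232 + 384*√6) - 19795/2 = -20259/2 + 384*√6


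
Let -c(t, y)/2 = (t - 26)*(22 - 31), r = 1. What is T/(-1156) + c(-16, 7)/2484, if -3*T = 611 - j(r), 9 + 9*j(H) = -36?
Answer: -2527/19941 ≈ -0.12672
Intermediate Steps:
j(H) = -5 (j(H) = -1 + (⅑)*(-36) = -1 - 4 = -5)
T = -616/3 (T = -(611 - 1*(-5))/3 = -(611 + 5)/3 = -⅓*616 = -616/3 ≈ -205.33)
c(t, y) = -468 + 18*t (c(t, y) = -2*(t - 26)*(22 - 31) = -2*(-26 + t)*(-9) = -2*(234 - 9*t) = -468 + 18*t)
T/(-1156) + c(-16, 7)/2484 = -616/3/(-1156) + (-468 + 18*(-16))/2484 = -616/3*(-1/1156) + (-468 - 288)*(1/2484) = 154/867 - 756*1/2484 = 154/867 - 7/23 = -2527/19941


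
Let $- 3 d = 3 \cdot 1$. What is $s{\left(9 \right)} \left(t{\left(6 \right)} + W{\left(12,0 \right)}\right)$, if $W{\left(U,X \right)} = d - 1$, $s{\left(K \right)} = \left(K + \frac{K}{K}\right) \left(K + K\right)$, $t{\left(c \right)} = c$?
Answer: $720$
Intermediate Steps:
$d = -1$ ($d = - \frac{3 \cdot 1}{3} = \left(- \frac{1}{3}\right) 3 = -1$)
$s{\left(K \right)} = 2 K \left(1 + K\right)$ ($s{\left(K \right)} = \left(K + 1\right) 2 K = \left(1 + K\right) 2 K = 2 K \left(1 + K\right)$)
$W{\left(U,X \right)} = -2$ ($W{\left(U,X \right)} = -1 - 1 = -2$)
$s{\left(9 \right)} \left(t{\left(6 \right)} + W{\left(12,0 \right)}\right) = 2 \cdot 9 \left(1 + 9\right) \left(6 - 2\right) = 2 \cdot 9 \cdot 10 \cdot 4 = 180 \cdot 4 = 720$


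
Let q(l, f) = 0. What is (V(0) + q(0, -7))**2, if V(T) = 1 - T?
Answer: 1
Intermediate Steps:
(V(0) + q(0, -7))**2 = ((1 - 1*0) + 0)**2 = ((1 + 0) + 0)**2 = (1 + 0)**2 = 1**2 = 1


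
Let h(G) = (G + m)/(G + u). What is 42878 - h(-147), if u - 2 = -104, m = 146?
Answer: 10676621/249 ≈ 42878.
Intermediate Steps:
u = -102 (u = 2 - 104 = -102)
h(G) = (146 + G)/(-102 + G) (h(G) = (G + 146)/(G - 102) = (146 + G)/(-102 + G))
42878 - h(-147) = 42878 - (146 - 147)/(-102 - 147) = 42878 - (-1)/(-249) = 42878 - (-1)*(-1)/249 = 42878 - 1*1/249 = 42878 - 1/249 = 10676621/249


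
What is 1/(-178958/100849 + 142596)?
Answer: 100849/14380485046 ≈ 7.0129e-6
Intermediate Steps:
1/(-178958/100849 + 142596) = 1/(14380485046/100849) = 100849/14380485046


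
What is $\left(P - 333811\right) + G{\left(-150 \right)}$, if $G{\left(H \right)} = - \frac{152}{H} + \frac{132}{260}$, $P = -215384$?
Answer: $- \frac{535463642}{975} \approx -5.4919 \cdot 10^{5}$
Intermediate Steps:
$G{\left(H \right)} = \frac{33}{65} - \frac{152}{H}$ ($G{\left(H \right)} = - \frac{152}{H} + 132 \cdot \frac{1}{260} = - \frac{152}{H} + \frac{33}{65} = \frac{33}{65} - \frac{152}{H}$)
$\left(P - 333811\right) + G{\left(-150 \right)} = \left(-215384 - 333811\right) - \left(- \frac{33}{65} + \frac{152}{-150}\right) = -549195 + \left(\frac{33}{65} - - \frac{76}{75}\right) = -549195 + \left(\frac{33}{65} + \frac{76}{75}\right) = -549195 + \frac{1483}{975} = - \frac{535463642}{975}$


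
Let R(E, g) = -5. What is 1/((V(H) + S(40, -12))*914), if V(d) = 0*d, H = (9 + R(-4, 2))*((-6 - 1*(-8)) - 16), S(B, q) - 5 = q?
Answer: -1/6398 ≈ -0.00015630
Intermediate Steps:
S(B, q) = 5 + q
H = -56 (H = (9 - 5)*((-6 - 1*(-8)) - 16) = 4*((-6 + 8) - 16) = 4*(2 - 16) = 4*(-14) = -56)
V(d) = 0
1/((V(H) + S(40, -12))*914) = 1/((0 + (5 - 12))*914) = 1/((0 - 7)*914) = 1/(-7*914) = 1/(-6398) = -1/6398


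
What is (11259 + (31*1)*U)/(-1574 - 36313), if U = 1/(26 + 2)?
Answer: -315283/1060836 ≈ -0.29720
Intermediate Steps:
U = 1/28 ≈ 0.035714
(11259 + (31*1)*U)/(-1574 - 36313) = (11259 + (31*1)*(1/28))/(-1574 - 36313) = (11259 + 31*(1/28))/(-37887) = (11259 + 31/28)*(-1/37887) = (315283/28)*(-1/37887) = -315283/1060836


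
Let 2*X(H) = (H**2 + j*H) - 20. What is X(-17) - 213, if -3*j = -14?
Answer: -709/6 ≈ -118.17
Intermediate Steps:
j = 14/3 (j = -1/3*(-14) = 14/3 ≈ 4.6667)
X(H) = -10 + H**2/2 + 7*H/3 (X(H) = ((H**2 + 14*H/3) - 20)/2 = (-20 + H**2 + 14*H/3)/2 = -10 + H**2/2 + 7*H/3)
X(-17) - 213 = (-10 + (1/2)*(-17)**2 + (7/3)*(-17)) - 213 = (-10 + (1/2)*289 - 119/3) - 213 = (-10 + 289/2 - 119/3) - 213 = 569/6 - 213 = -709/6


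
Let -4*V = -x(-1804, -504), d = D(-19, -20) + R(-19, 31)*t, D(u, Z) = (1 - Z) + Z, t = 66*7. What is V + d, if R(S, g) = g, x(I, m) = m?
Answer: 14197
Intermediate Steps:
t = 462
D(u, Z) = 1
d = 14323 (d = 1 + 31*462 = 1 + 14322 = 14323)
V = -126 (V = -(-1)*(-504)/4 = -1/4*504 = -126)
V + d = -126 + 14323 = 14197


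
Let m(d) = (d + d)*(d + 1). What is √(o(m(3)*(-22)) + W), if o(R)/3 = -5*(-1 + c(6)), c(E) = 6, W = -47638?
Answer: I*√47713 ≈ 218.43*I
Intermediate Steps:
m(d) = 2*d*(1 + d) (m(d) = (2*d)*(1 + d) = 2*d*(1 + d))
o(R) = -75 (o(R) = 3*(-5*(-1 + 6)) = 3*(-5*5) = 3*(-25) = -75)
√(o(m(3)*(-22)) + W) = √(-75 - 47638) = √(-47713) = I*√47713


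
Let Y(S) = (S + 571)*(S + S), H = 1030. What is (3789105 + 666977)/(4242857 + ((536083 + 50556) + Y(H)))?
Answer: 2228041/4063778 ≈ 0.54827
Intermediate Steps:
Y(S) = 2*S*(571 + S) (Y(S) = (571 + S)*(2*S) = 2*S*(571 + S))
(3789105 + 666977)/(4242857 + ((536083 + 50556) + Y(H))) = (3789105 + 666977)/(4242857 + ((536083 + 50556) + 2*1030*(571 + 1030))) = 4456082/(4242857 + (586639 + 2*1030*1601)) = 4456082/(4242857 + (586639 + 3298060)) = 4456082/(4242857 + 3884699) = 4456082/8127556 = 4456082*(1/8127556) = 2228041/4063778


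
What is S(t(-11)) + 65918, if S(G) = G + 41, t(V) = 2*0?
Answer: 65959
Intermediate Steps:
t(V) = 0
S(G) = 41 + G
S(t(-11)) + 65918 = (41 + 0) + 65918 = 41 + 65918 = 65959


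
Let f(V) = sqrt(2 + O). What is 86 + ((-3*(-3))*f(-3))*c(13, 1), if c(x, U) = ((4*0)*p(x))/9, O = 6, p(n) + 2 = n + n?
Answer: 86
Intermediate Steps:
p(n) = -2 + 2*n (p(n) = -2 + (n + n) = -2 + 2*n)
f(V) = 2*sqrt(2) (f(V) = sqrt(2 + 6) = sqrt(8) = 2*sqrt(2))
c(x, U) = 0 (c(x, U) = ((4*0)*(-2 + 2*x))/9 = (0*(-2 + 2*x))*(1/9) = 0*(1/9) = 0)
86 + ((-3*(-3))*f(-3))*c(13, 1) = 86 + ((-3*(-3))*(2*sqrt(2)))*0 = 86 + (9*(2*sqrt(2)))*0 = 86 + (18*sqrt(2))*0 = 86 + 0 = 86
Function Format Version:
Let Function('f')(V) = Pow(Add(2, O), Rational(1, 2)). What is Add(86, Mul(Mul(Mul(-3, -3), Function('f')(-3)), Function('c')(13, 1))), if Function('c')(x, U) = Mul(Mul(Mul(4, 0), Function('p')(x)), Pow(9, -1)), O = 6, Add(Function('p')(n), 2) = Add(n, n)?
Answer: 86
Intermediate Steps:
Function('p')(n) = Add(-2, Mul(2, n)) (Function('p')(n) = Add(-2, Add(n, n)) = Add(-2, Mul(2, n)))
Function('f')(V) = Mul(2, Pow(2, Rational(1, 2))) (Function('f')(V) = Pow(Add(2, 6), Rational(1, 2)) = Pow(8, Rational(1, 2)) = Mul(2, Pow(2, Rational(1, 2))))
Function('c')(x, U) = 0 (Function('c')(x, U) = Mul(Mul(Mul(4, 0), Add(-2, Mul(2, x))), Pow(9, -1)) = Mul(Mul(0, Add(-2, Mul(2, x))), Rational(1, 9)) = Mul(0, Rational(1, 9)) = 0)
Add(86, Mul(Mul(Mul(-3, -3), Function('f')(-3)), Function('c')(13, 1))) = Add(86, Mul(Mul(Mul(-3, -3), Mul(2, Pow(2, Rational(1, 2)))), 0)) = Add(86, Mul(Mul(9, Mul(2, Pow(2, Rational(1, 2)))), 0)) = Add(86, Mul(Mul(18, Pow(2, Rational(1, 2))), 0)) = Add(86, 0) = 86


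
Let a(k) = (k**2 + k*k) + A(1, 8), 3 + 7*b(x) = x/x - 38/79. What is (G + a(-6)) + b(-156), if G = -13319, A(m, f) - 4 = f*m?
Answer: -1045593/79 ≈ -13235.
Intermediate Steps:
b(x) = -28/79 (b(x) = -3/7 + (x/x - 38/79)/7 = -3/7 + (1 - 38*1/79)/7 = -3/7 + (1 - 38/79)/7 = -3/7 + (1/7)*(41/79) = -3/7 + 41/553 = -28/79)
A(m, f) = 4 + f*m
a(k) = 12 + 2*k**2 (a(k) = (k**2 + k*k) + (4 + 8*1) = (k**2 + k**2) + (4 + 8) = 2*k**2 + 12 = 12 + 2*k**2)
(G + a(-6)) + b(-156) = (-13319 + (12 + 2*(-6)**2)) - 28/79 = (-13319 + (12 + 2*36)) - 28/79 = (-13319 + (12 + 72)) - 28/79 = (-13319 + 84) - 28/79 = -13235 - 28/79 = -1045593/79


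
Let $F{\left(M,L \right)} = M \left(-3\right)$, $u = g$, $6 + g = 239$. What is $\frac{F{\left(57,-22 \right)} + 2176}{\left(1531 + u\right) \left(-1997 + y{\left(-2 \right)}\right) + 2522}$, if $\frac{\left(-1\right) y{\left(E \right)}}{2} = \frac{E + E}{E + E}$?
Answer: $- \frac{2005}{3523714} \approx -0.000569$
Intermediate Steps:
$g = 233$ ($g = -6 + 239 = 233$)
$u = 233$
$F{\left(M,L \right)} = - 3 M$
$y{\left(E \right)} = -2$ ($y{\left(E \right)} = - 2 \frac{E + E}{E + E} = - 2 \frac{2 E}{2 E} = - 2 \cdot 2 E \frac{1}{2 E} = \left(-2\right) 1 = -2$)
$\frac{F{\left(57,-22 \right)} + 2176}{\left(1531 + u\right) \left(-1997 + y{\left(-2 \right)}\right) + 2522} = \frac{\left(-3\right) 57 + 2176}{\left(1531 + 233\right) \left(-1997 - 2\right) + 2522} = \frac{-171 + 2176}{1764 \left(-1999\right) + 2522} = \frac{2005}{-3526236 + 2522} = \frac{2005}{-3523714} = 2005 \left(- \frac{1}{3523714}\right) = - \frac{2005}{3523714}$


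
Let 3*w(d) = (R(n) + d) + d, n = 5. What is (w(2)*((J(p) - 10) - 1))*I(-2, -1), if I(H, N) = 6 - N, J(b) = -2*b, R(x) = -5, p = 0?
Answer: 77/3 ≈ 25.667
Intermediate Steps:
w(d) = -5/3 + 2*d/3 (w(d) = ((-5 + d) + d)/3 = (-5 + 2*d)/3 = -5/3 + 2*d/3)
(w(2)*((J(p) - 10) - 1))*I(-2, -1) = ((-5/3 + (⅔)*2)*((-2*0 - 10) - 1))*(6 - 1*(-1)) = ((-5/3 + 4/3)*((0 - 10) - 1))*(6 + 1) = -(-10 - 1)/3*7 = -⅓*(-11)*7 = (11/3)*7 = 77/3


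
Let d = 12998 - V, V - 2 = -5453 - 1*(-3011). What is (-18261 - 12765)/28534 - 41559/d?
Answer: -277470649/73417982 ≈ -3.7793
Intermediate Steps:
V = -2440 (V = 2 + (-5453 - 1*(-3011)) = 2 + (-5453 + 3011) = 2 - 2442 = -2440)
d = 15438 (d = 12998 - 1*(-2440) = 12998 + 2440 = 15438)
(-18261 - 12765)/28534 - 41559/d = (-18261 - 12765)/28534 - 41559/15438 = -31026*1/28534 - 41559*1/15438 = -15513/14267 - 13853/5146 = -277470649/73417982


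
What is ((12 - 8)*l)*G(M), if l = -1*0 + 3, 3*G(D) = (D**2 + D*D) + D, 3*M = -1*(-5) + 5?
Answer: 920/9 ≈ 102.22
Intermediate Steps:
M = 10/3 (M = (-1*(-5) + 5)/3 = (5 + 5)/3 = (1/3)*10 = 10/3 ≈ 3.3333)
G(D) = D/3 + 2*D**2/3 (G(D) = ((D**2 + D*D) + D)/3 = ((D**2 + D**2) + D)/3 = (2*D**2 + D)/3 = (D + 2*D**2)/3 = D/3 + 2*D**2/3)
l = 3 (l = 0 + 3 = 3)
((12 - 8)*l)*G(M) = ((12 - 8)*3)*((1/3)*(10/3)*(1 + 2*(10/3))) = (4*3)*((1/3)*(10/3)*(1 + 20/3)) = 12*((1/3)*(10/3)*(23/3)) = 12*(230/27) = 920/9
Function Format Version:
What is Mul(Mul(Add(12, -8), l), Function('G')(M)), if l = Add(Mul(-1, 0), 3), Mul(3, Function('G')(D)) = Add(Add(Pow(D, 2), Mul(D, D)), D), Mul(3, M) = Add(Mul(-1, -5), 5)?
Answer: Rational(920, 9) ≈ 102.22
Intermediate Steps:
M = Rational(10, 3) (M = Mul(Rational(1, 3), Add(Mul(-1, -5), 5)) = Mul(Rational(1, 3), Add(5, 5)) = Mul(Rational(1, 3), 10) = Rational(10, 3) ≈ 3.3333)
Function('G')(D) = Add(Mul(Rational(1, 3), D), Mul(Rational(2, 3), Pow(D, 2))) (Function('G')(D) = Mul(Rational(1, 3), Add(Add(Pow(D, 2), Mul(D, D)), D)) = Mul(Rational(1, 3), Add(Add(Pow(D, 2), Pow(D, 2)), D)) = Mul(Rational(1, 3), Add(Mul(2, Pow(D, 2)), D)) = Mul(Rational(1, 3), Add(D, Mul(2, Pow(D, 2)))) = Add(Mul(Rational(1, 3), D), Mul(Rational(2, 3), Pow(D, 2))))
l = 3 (l = Add(0, 3) = 3)
Mul(Mul(Add(12, -8), l), Function('G')(M)) = Mul(Mul(Add(12, -8), 3), Mul(Rational(1, 3), Rational(10, 3), Add(1, Mul(2, Rational(10, 3))))) = Mul(Mul(4, 3), Mul(Rational(1, 3), Rational(10, 3), Add(1, Rational(20, 3)))) = Mul(12, Mul(Rational(1, 3), Rational(10, 3), Rational(23, 3))) = Mul(12, Rational(230, 27)) = Rational(920, 9)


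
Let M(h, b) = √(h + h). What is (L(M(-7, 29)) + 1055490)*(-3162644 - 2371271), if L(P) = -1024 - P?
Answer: -5835325214390 + 5533915*I*√14 ≈ -5.8353e+12 + 2.0706e+7*I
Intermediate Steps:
M(h, b) = √2*√h (M(h, b) = √(2*h) = √2*√h)
(L(M(-7, 29)) + 1055490)*(-3162644 - 2371271) = ((-1024 - √2*√(-7)) + 1055490)*(-3162644 - 2371271) = ((-1024 - √2*I*√7) + 1055490)*(-5533915) = ((-1024 - I*√14) + 1055490)*(-5533915) = (1054466 - I*√14)*(-5533915) = -5835325214390 + 5533915*I*√14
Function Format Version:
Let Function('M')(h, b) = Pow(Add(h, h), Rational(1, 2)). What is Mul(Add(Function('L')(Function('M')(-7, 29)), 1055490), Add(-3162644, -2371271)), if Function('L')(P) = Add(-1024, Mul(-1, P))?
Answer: Add(-5835325214390, Mul(5533915, I, Pow(14, Rational(1, 2)))) ≈ Add(-5.8353e+12, Mul(2.0706e+7, I))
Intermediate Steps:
Function('M')(h, b) = Mul(Pow(2, Rational(1, 2)), Pow(h, Rational(1, 2))) (Function('M')(h, b) = Pow(Mul(2, h), Rational(1, 2)) = Mul(Pow(2, Rational(1, 2)), Pow(h, Rational(1, 2))))
Mul(Add(Function('L')(Function('M')(-7, 29)), 1055490), Add(-3162644, -2371271)) = Mul(Add(Add(-1024, Mul(-1, Mul(Pow(2, Rational(1, 2)), Pow(-7, Rational(1, 2))))), 1055490), Add(-3162644, -2371271)) = Mul(Add(Add(-1024, Mul(-1, Mul(Pow(2, Rational(1, 2)), Mul(I, Pow(7, Rational(1, 2)))))), 1055490), -5533915) = Mul(Add(Add(-1024, Mul(-1, Mul(I, Pow(14, Rational(1, 2))))), 1055490), -5533915) = Mul(Add(Add(-1024, Mul(-1, I, Pow(14, Rational(1, 2)))), 1055490), -5533915) = Mul(Add(1054466, Mul(-1, I, Pow(14, Rational(1, 2)))), -5533915) = Add(-5835325214390, Mul(5533915, I, Pow(14, Rational(1, 2))))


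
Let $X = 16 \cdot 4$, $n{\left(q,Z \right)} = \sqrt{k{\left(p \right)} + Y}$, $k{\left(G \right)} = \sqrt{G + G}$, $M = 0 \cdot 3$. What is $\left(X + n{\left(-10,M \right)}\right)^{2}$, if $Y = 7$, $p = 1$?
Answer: $\left(64 + \sqrt{7 + \sqrt{2}}\right)^{2} \approx 4475.7$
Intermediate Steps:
$M = 0$
$k{\left(G \right)} = \sqrt{2} \sqrt{G}$ ($k{\left(G \right)} = \sqrt{2 G} = \sqrt{2} \sqrt{G}$)
$n{\left(q,Z \right)} = \sqrt{7 + \sqrt{2}}$ ($n{\left(q,Z \right)} = \sqrt{\sqrt{2} \sqrt{1} + 7} = \sqrt{\sqrt{2} \cdot 1 + 7} = \sqrt{\sqrt{2} + 7} = \sqrt{7 + \sqrt{2}}$)
$X = 64$
$\left(X + n{\left(-10,M \right)}\right)^{2} = \left(64 + \sqrt{7 + \sqrt{2}}\right)^{2}$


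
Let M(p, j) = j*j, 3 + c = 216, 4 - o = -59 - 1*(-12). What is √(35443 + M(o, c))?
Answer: 2*√20203 ≈ 284.27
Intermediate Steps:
o = 51 (o = 4 - (-59 - 1*(-12)) = 4 - (-59 + 12) = 4 - 1*(-47) = 4 + 47 = 51)
c = 213 (c = -3 + 216 = 213)
M(p, j) = j²
√(35443 + M(o, c)) = √(35443 + 213²) = √(35443 + 45369) = √80812 = 2*√20203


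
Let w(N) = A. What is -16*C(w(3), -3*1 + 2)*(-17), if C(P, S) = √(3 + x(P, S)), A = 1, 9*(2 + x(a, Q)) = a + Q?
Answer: 272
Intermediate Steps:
x(a, Q) = -2 + Q/9 + a/9 (x(a, Q) = -2 + (a + Q)/9 = -2 + (Q + a)/9 = -2 + (Q/9 + a/9) = -2 + Q/9 + a/9)
w(N) = 1
C(P, S) = √(1 + P/9 + S/9) (C(P, S) = √(3 + (-2 + S/9 + P/9)) = √(3 + (-2 + P/9 + S/9)) = √(1 + P/9 + S/9))
-16*C(w(3), -3*1 + 2)*(-17) = -16*√(9 + 1 + (-3*1 + 2))/3*(-17) = -16*√(9 + 1 + (-3 + 2))/3*(-17) = -16*√(9 + 1 - 1)/3*(-17) = -16*√9/3*(-17) = -16*3/3*(-17) = -16*1*(-17) = -16*(-17) = 272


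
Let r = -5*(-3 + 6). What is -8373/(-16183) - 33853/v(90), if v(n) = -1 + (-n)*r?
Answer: -536547922/21830867 ≈ -24.577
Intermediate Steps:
r = -15 (r = -5*3 = -15)
v(n) = -1 + 15*n (v(n) = -1 - n*(-15) = -1 + 15*n)
-8373/(-16183) - 33853/v(90) = -8373/(-16183) - 33853/(-1 + 15*90) = -8373*(-1/16183) - 33853/(-1 + 1350) = 8373/16183 - 33853/1349 = -536547922/21830867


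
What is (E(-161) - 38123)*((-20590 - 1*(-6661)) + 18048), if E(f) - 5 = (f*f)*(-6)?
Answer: -797619636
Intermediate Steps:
E(f) = 5 - 6*f**2 (E(f) = 5 + (f*f)*(-6) = 5 + f**2*(-6) = 5 - 6*f**2)
(E(-161) - 38123)*((-20590 - 1*(-6661)) + 18048) = ((5 - 6*(-161)**2) - 38123)*((-20590 - 1*(-6661)) + 18048) = ((5 - 6*25921) - 38123)*((-20590 + 6661) + 18048) = ((5 - 155526) - 38123)*(-13929 + 18048) = (-155521 - 38123)*4119 = -193644*4119 = -797619636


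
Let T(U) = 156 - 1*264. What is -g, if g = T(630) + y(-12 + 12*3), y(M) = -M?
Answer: 132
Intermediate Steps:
T(U) = -108 (T(U) = 156 - 264 = -108)
g = -132 (g = -108 - (-12 + 12*3) = -108 - (-12 + 36) = -108 - 1*24 = -108 - 24 = -132)
-g = -1*(-132) = 132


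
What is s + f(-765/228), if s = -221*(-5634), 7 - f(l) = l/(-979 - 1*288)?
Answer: 119895191077/96292 ≈ 1.2451e+6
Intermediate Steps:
f(l) = 7 + l/1267 (f(l) = 7 - l/(-979 - 1*288) = 7 - l/(-979 - 288) = 7 - l/(-1267) = 7 - l*(-1)/1267 = 7 - (-1)*l/1267 = 7 + l/1267)
s = 1245114
s + f(-765/228) = 1245114 + (7 + (-765/228)/1267) = 1245114 + (7 + (-765*1/228)/1267) = 1245114 + (7 + (1/1267)*(-255/76)) = 1245114 + (7 - 255/96292) = 1245114 + 673789/96292 = 119895191077/96292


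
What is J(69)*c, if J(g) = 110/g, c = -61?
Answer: -6710/69 ≈ -97.246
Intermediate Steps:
J(69)*c = (110/69)*(-61) = -6710/69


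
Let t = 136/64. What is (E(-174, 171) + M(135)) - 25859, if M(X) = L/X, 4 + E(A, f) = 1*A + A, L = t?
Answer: -28307863/1080 ≈ -26211.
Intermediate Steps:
t = 17/8 (t = 136*(1/64) = 17/8 ≈ 2.1250)
L = 17/8 ≈ 2.1250
E(A, f) = -4 + 2*A (E(A, f) = -4 + (1*A + A) = -4 + (A + A) = -4 + 2*A)
M(X) = 17/(8*X)
(E(-174, 171) + M(135)) - 25859 = ((-4 + 2*(-174)) + (17/8)/135) - 25859 = ((-4 - 348) + (17/8)*(1/135)) - 25859 = (-352 + 17/1080) - 25859 = -380143/1080 - 25859 = -28307863/1080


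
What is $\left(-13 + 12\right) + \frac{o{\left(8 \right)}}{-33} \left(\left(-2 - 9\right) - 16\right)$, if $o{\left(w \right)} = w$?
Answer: $\frac{61}{11} \approx 5.5455$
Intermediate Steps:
$\left(-13 + 12\right) + \frac{o{\left(8 \right)}}{-33} \left(\left(-2 - 9\right) - 16\right) = \left(-13 + 12\right) + \frac{8}{-33} \left(\left(-2 - 9\right) - 16\right) = -1 + 8 \left(- \frac{1}{33}\right) \left(-11 - 16\right) = -1 - - \frac{72}{11} = -1 + \frac{72}{11} = \frac{61}{11}$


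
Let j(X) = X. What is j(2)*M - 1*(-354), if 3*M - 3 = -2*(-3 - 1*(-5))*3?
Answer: 348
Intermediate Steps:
M = -3 (M = 1 + (-2*(-3 - 1*(-5))*3)/3 = 1 + (-2*(-3 + 5)*3)/3 = 1 + (-2*2*3)/3 = 1 + (-4*3)/3 = 1 + (⅓)*(-12) = 1 - 4 = -3)
j(2)*M - 1*(-354) = 2*(-3) - 1*(-354) = -6 + 354 = 348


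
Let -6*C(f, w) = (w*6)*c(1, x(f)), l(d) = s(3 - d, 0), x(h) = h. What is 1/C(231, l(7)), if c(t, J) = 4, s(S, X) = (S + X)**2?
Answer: -1/64 ≈ -0.015625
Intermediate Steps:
l(d) = (3 - d)**2 (l(d) = ((3 - d) + 0)**2 = (3 - d)**2)
C(f, w) = -4*w (C(f, w) = -w*6*4/6 = -6*w*4/6 = -4*w)
1/C(231, l(7)) = 1/(-4*(-3 + 7)**2) = 1/(-4*4**2) = 1/(-4*16) = 1/(-64) = -1/64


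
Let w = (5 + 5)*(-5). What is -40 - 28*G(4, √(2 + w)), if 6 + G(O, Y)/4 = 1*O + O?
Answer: -264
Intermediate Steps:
w = -50 (w = 10*(-5) = -50)
G(O, Y) = -24 + 8*O (G(O, Y) = -24 + 4*(1*O + O) = -24 + 4*(O + O) = -24 + 4*(2*O) = -24 + 8*O)
-40 - 28*G(4, √(2 + w)) = -40 - 28*(-24 + 8*4) = -40 - 28*(-24 + 32) = -40 - 28*8 = -40 - 224 = -264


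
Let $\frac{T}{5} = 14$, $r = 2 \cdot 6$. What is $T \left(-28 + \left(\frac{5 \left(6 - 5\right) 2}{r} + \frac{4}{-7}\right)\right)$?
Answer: $- \frac{5825}{3} \approx -1941.7$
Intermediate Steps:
$r = 12$
$T = 70$ ($T = 5 \cdot 14 = 70$)
$T \left(-28 + \left(\frac{5 \left(6 - 5\right) 2}{r} + \frac{4}{-7}\right)\right) = 70 \left(-28 + \left(\frac{5 \left(6 - 5\right) 2}{12} + \frac{4}{-7}\right)\right) = 70 \left(-28 + \left(5 \left(6 - 5\right) 2 \cdot \frac{1}{12} + 4 \left(- \frac{1}{7}\right)\right)\right) = 70 \left(-28 - \left(\frac{4}{7} - 5 \cdot 1 \cdot 2 \cdot \frac{1}{12}\right)\right) = 70 \left(-28 - \left(\frac{4}{7} - 5 \cdot 2 \cdot \frac{1}{12}\right)\right) = 70 \left(-28 + \left(10 \cdot \frac{1}{12} - \frac{4}{7}\right)\right) = 70 \left(-28 + \left(\frac{5}{6} - \frac{4}{7}\right)\right) = 70 \left(-28 + \frac{11}{42}\right) = 70 \left(- \frac{1165}{42}\right) = - \frac{5825}{3}$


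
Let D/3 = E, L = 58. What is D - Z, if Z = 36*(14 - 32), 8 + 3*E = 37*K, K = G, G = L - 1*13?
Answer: 2305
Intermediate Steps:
G = 45 (G = 58 - 1*13 = 58 - 13 = 45)
K = 45
E = 1657/3 (E = -8/3 + (37*45)/3 = -8/3 + (⅓)*1665 = -8/3 + 555 = 1657/3 ≈ 552.33)
D = 1657 (D = 3*(1657/3) = 1657)
Z = -648 (Z = 36*(-18) = -648)
D - Z = 1657 - 1*(-648) = 1657 + 648 = 2305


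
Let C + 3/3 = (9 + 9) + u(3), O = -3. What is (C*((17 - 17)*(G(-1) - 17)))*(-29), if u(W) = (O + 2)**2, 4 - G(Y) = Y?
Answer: 0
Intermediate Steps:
G(Y) = 4 - Y
u(W) = 1 (u(W) = (-3 + 2)**2 = (-1)**2 = 1)
C = 18 (C = -1 + ((9 + 9) + 1) = -1 + (18 + 1) = -1 + 19 = 18)
(C*((17 - 17)*(G(-1) - 17)))*(-29) = (18*((17 - 17)*((4 - 1*(-1)) - 17)))*(-29) = (18*(0*((4 + 1) - 17)))*(-29) = (18*(0*(5 - 17)))*(-29) = (18*(0*(-12)))*(-29) = (18*0)*(-29) = 0*(-29) = 0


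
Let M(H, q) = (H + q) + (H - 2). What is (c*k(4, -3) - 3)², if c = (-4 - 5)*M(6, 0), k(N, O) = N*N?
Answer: 2082249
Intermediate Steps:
M(H, q) = -2 + q + 2*H (M(H, q) = (H + q) + (-2 + H) = -2 + q + 2*H)
k(N, O) = N²
c = -90 (c = (-4 - 5)*(-2 + 0 + 2*6) = -9*(-2 + 0 + 12) = -9*10 = -90)
(c*k(4, -3) - 3)² = (-90*4² - 3)² = (-90*16 - 3)² = (-1440 - 3)² = (-1443)² = 2082249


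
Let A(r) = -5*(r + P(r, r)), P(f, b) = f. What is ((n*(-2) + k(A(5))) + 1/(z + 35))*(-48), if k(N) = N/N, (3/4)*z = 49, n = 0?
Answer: -14592/301 ≈ -48.478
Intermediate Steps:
z = 196/3 (z = (4/3)*49 = 196/3 ≈ 65.333)
A(r) = -10*r (A(r) = -5*(r + r) = -10*r)
k(N) = 1
((n*(-2) + k(A(5))) + 1/(z + 35))*(-48) = ((0*(-2) + 1) + 1/(196/3 + 35))*(-48) = ((0 + 1) + 1/(301/3))*(-48) = (1 + 3/301)*(-48) = (304/301)*(-48) = -14592/301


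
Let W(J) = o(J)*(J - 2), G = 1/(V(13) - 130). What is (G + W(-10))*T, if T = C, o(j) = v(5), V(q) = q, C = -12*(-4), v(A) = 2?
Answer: -44944/39 ≈ -1152.4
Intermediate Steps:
C = 48
o(j) = 2
T = 48
G = -1/117 (G = 1/(13 - 130) = 1/(-117) = -1/117 ≈ -0.0085470)
W(J) = -4 + 2*J (W(J) = 2*(J - 2) = 2*(-2 + J) = -4 + 2*J)
(G + W(-10))*T = (-1/117 + (-4 + 2*(-10)))*48 = (-1/117 + (-4 - 20))*48 = (-1/117 - 24)*48 = -2809/117*48 = -44944/39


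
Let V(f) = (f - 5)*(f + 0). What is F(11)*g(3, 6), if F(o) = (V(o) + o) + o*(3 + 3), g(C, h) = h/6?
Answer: 143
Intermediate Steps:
V(f) = f*(-5 + f) (V(f) = (-5 + f)*f = f*(-5 + f))
g(C, h) = h/6 (g(C, h) = h*(⅙) = h/6)
F(o) = 7*o + o*(-5 + o) (F(o) = (o*(-5 + o) + o) + o*(3 + 3) = (o + o*(-5 + o)) + o*6 = (o + o*(-5 + o)) + 6*o = 7*o + o*(-5 + o))
F(11)*g(3, 6) = (11*(2 + 11))*((⅙)*6) = (11*13)*1 = 143*1 = 143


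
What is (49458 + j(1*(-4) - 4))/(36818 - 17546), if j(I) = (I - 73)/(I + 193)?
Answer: 3049883/1188440 ≈ 2.5663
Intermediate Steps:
j(I) = (-73 + I)/(193 + I)
(49458 + j(1*(-4) - 4))/(36818 - 17546) = (49458 + (-73 + (1*(-4) - 4))/(193 + (1*(-4) - 4)))/(36818 - 17546) = (49458 + (-73 + (-4 - 4))/(193 + (-4 - 4)))/19272 = (49458 + (-73 - 8)/(193 - 8))*(1/19272) = (49458 - 81/185)*(1/19272) = (9149649/185)*(1/19272) = 3049883/1188440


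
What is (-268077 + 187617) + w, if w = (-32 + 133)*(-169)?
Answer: -97529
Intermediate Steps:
w = -17069 (w = 101*(-169) = -17069)
(-268077 + 187617) + w = (-268077 + 187617) - 17069 = -80460 - 17069 = -97529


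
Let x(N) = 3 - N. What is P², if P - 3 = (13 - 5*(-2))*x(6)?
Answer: 4356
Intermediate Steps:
P = -66 (P = 3 + (13 - 5*(-2))*(3 - 1*6) = 3 + (13 + 10)*(3 - 6) = 3 + 23*(-3) = 3 - 69 = -66)
P² = (-66)² = 4356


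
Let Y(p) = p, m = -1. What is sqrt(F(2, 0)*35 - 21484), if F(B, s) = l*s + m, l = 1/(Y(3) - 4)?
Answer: 3*I*sqrt(2391) ≈ 146.69*I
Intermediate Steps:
l = -1 (l = 1/(3 - 4) = 1/(-1) = -1)
F(B, s) = -1 - s (F(B, s) = -s - 1 = -1 - s)
sqrt(F(2, 0)*35 - 21484) = sqrt((-1 - 1*0)*35 - 21484) = sqrt((-1 + 0)*35 - 21484) = sqrt(-1*35 - 21484) = sqrt(-35 - 21484) = sqrt(-21519) = 3*I*sqrt(2391)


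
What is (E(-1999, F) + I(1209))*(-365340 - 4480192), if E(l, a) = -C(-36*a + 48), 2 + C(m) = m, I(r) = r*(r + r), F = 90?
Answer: -14180720747792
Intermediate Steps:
I(r) = 2*r**2 (I(r) = r*(2*r) = 2*r**2)
C(m) = -2 + m
E(l, a) = -46 + 36*a (E(l, a) = -(-2 + (-36*a + 48)) = -(-2 + (48 - 36*a)) = -(46 - 36*a) = -46 + 36*a)
(E(-1999, F) + I(1209))*(-365340 - 4480192) = ((-46 + 36*90) + 2*1209**2)*(-365340 - 4480192) = ((-46 + 3240) + 2*1461681)*(-4845532) = (3194 + 2923362)*(-4845532) = 2926556*(-4845532) = -14180720747792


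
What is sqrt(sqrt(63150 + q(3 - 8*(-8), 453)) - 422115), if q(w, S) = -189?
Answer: sqrt(-422115 + sqrt(62961)) ≈ 649.51*I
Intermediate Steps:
sqrt(sqrt(63150 + q(3 - 8*(-8), 453)) - 422115) = sqrt(sqrt(63150 - 189) - 422115) = sqrt(sqrt(62961) - 422115) = sqrt(-422115 + sqrt(62961))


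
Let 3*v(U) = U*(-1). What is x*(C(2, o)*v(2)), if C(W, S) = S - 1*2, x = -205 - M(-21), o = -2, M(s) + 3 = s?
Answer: -1448/3 ≈ -482.67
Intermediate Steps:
M(s) = -3 + s
v(U) = -U/3 (v(U) = (U*(-1))/3 = (-U)/3 = -U/3)
x = -181 (x = -205 - (-3 - 21) = -205 - 1*(-24) = -205 + 24 = -181)
C(W, S) = -2 + S (C(W, S) = S - 2 = -2 + S)
x*(C(2, o)*v(2)) = -181*(-2 - 2)*(-⅓*2) = -(-724)*(-2)/3 = -181*8/3 = -1448/3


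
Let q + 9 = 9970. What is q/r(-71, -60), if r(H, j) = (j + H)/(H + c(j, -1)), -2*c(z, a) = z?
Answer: 408401/131 ≈ 3117.6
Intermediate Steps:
c(z, a) = -z/2
r(H, j) = (H + j)/(H - j/2) (r(H, j) = (j + H)/(H - j/2) = (H + j)/(H - j/2))
q = 9961 (q = -9 + 9970 = 9961)
q/r(-71, -60) = 9961/((2*(-71 - 60)/(-1*(-60) + 2*(-71)))) = 9961/((2*(-131)/(60 - 142))) = 9961/((2*(-131)/(-82))) = 9961/((2*(-1/82)*(-131))) = 9961/(131/41) = 9961*(41/131) = 408401/131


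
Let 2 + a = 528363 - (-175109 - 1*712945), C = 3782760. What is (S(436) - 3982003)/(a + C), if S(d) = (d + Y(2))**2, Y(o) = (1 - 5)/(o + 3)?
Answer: -94815099/129979375 ≈ -0.72946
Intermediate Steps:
Y(o) = -4/(3 + o)
S(d) = (-4/5 + d)**2 (S(d) = (d - 4/(3 + 2))**2 = (d - 4/5)**2 = (-4/5 + d)**2)
a = 1416415 (a = -2 + (528363 - (-175109 - 1*712945)) = -2 + (528363 - (-175109 - 712945)) = -2 + (528363 - 1*(-888054)) = -2 + (528363 + 888054) = -2 + 1416417 = 1416415)
(S(436) - 3982003)/(a + C) = ((-4 + 5*436)**2/25 - 3982003)/(1416415 + 3782760) = ((-4 + 2180)**2/25 - 3982003)/5199175 = ((1/25)*2176**2 - 3982003)*(1/5199175) = ((1/25)*4734976 - 3982003)*(1/5199175) = (4734976/25 - 3982003)*(1/5199175) = -94815099/25*1/5199175 = -94815099/129979375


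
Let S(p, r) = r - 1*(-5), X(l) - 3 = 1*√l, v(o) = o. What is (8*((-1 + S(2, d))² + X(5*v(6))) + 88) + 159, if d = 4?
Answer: 783 + 8*√30 ≈ 826.82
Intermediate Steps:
X(l) = 3 + √l (X(l) = 3 + 1*√l = 3 + √l)
S(p, r) = 5 + r (S(p, r) = r + 5 = 5 + r)
(8*((-1 + S(2, d))² + X(5*v(6))) + 88) + 159 = (8*((-1 + (5 + 4))² + (3 + √(5*6))) + 88) + 159 = (8*((-1 + 9)² + (3 + √30)) + 88) + 159 = (8*(8² + (3 + √30)) + 88) + 159 = (8*(64 + (3 + √30)) + 88) + 159 = (8*(67 + √30) + 88) + 159 = ((536 + 8*√30) + 88) + 159 = (624 + 8*√30) + 159 = 783 + 8*√30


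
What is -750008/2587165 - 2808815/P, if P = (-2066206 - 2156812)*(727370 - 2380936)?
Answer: -748191766831530997/2580896292621773860 ≈ -0.28990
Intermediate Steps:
P = 6983038982188 (P = -4223018*(-1653566) = 6983038982188)
-750008/2587165 - 2808815/P = -750008/2587165 - 2808815/6983038982188 = -750008*1/2587165 - 2808815*1/6983038982188 = -107144/369595 - 2808815/6983038982188 = -748191766831530997/2580896292621773860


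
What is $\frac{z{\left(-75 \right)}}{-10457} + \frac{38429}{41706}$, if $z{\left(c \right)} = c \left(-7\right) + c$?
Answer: $\frac{383084353}{436119642} \approx 0.87839$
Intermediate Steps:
$z{\left(c \right)} = - 6 c$ ($z{\left(c \right)} = - 7 c + c = - 6 c$)
$\frac{z{\left(-75 \right)}}{-10457} + \frac{38429}{41706} = \frac{\left(-6\right) \left(-75\right)}{-10457} + \frac{38429}{41706} = 450 \left(- \frac{1}{10457}\right) + 38429 \cdot \frac{1}{41706} = - \frac{450}{10457} + \frac{38429}{41706} = \frac{383084353}{436119642}$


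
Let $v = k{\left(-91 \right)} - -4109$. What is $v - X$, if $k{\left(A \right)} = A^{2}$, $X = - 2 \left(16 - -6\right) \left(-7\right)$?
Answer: $12082$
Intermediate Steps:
$X = 308$ ($X = - 2 \left(16 + 6\right) \left(-7\right) = \left(-2\right) 22 \left(-7\right) = \left(-44\right) \left(-7\right) = 308$)
$v = 12390$ ($v = \left(-91\right)^{2} - -4109 = 8281 + 4109 = 12390$)
$v - X = 12390 - 308 = 12082$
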